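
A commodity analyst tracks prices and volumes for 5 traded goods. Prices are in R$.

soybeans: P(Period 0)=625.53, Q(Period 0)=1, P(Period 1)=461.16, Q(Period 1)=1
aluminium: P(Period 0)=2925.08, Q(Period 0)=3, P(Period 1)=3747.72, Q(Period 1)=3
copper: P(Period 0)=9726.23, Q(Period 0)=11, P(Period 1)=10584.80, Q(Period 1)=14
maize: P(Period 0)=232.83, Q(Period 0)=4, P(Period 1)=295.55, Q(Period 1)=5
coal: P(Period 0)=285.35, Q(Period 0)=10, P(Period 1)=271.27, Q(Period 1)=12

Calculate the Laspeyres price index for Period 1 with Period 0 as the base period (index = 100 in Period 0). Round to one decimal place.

Laspeyres price index uses base-period quantities as weights.
ΣP(Period 1)·Q(Period 0) = 461.16×1 + 3747.72×3 + 10584.80×11 + 295.55×4 + 271.27×10 = 461.16 + 11243.16 + 116432.8 + 1182.2 + 2712.7 = 132032.02
ΣP(Period 0)·Q(Period 0) = 625.53×1 + 2925.08×3 + 9726.23×11 + 232.83×4 + 285.35×10 = 625.53 + 8775.24 + 106988.53 + 931.32 + 2853.5 = 120174.12
Index = 132032.02 / 120174.12 × 100 = 109.8673

109.9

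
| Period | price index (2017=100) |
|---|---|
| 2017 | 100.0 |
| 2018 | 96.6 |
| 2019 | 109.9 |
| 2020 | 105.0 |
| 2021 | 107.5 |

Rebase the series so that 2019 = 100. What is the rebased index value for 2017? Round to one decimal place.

91.0

Rebased(2017) = 100.0 / 109.9 × 100 = 90.9918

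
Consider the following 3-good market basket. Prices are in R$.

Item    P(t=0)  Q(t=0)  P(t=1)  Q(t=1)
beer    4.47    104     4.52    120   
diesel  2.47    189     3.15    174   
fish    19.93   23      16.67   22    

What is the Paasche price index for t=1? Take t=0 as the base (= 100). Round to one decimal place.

Paasche price index uses current-period quantities as weights.
ΣP(t=1)·Q(t=1) = 4.52×120 + 3.15×174 + 16.67×22 = 542.4 + 548.1 + 366.74 = 1457.24
ΣP(t=0)·Q(t=1) = 4.47×120 + 2.47×174 + 19.93×22 = 536.4 + 429.78 + 438.46 = 1404.64
Index = 1457.24 / 1404.64 × 100 = 103.7447

103.7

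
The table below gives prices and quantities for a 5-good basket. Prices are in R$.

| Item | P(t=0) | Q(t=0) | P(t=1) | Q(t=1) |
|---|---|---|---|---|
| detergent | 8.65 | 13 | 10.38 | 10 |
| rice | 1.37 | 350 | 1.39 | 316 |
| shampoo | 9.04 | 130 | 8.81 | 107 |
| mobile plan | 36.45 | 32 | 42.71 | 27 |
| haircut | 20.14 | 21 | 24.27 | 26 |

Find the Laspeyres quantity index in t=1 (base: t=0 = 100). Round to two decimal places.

Laspeyres quantity index uses base-period prices as weights.
ΣP(t=0)·Q(t=1) = 8.65×10 + 1.37×316 + 9.04×107 + 36.45×27 + 20.14×26 = 86.5 + 432.92 + 967.28 + 984.15 + 523.64 = 2994.49
ΣP(t=0)·Q(t=0) = 8.65×13 + 1.37×350 + 9.04×130 + 36.45×32 + 20.14×21 = 112.45 + 479.5 + 1175.2 + 1166.4 + 422.94 = 3356.49
Index = 2994.49 / 3356.49 × 100 = 89.2149

89.21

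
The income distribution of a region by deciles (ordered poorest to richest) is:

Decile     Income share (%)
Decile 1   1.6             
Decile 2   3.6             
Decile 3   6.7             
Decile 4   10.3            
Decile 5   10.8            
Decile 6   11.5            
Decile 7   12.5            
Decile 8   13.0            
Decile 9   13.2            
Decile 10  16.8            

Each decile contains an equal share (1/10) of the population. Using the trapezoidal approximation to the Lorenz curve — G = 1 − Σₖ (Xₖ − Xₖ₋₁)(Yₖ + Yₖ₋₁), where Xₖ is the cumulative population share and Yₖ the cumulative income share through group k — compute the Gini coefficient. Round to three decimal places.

Cumulative income shares Yₖ: 0.0160, 0.0520, 0.1190, 0.2220, 0.3300, 0.4450, 0.5700, 0.7000, 0.8320, 1.0000
Σ (Xₖ−Xₖ₋₁)(Yₖ+Yₖ₋₁) = (1/10)(0.0160+0.0000) + (1/10)(0.0520+0.0160) + (1/10)(0.1190+0.0520) + (1/10)(0.2220+0.1190) + (1/10)(0.3300+0.2220) + (1/10)(0.4450+0.3300) + (1/10)(0.5700+0.4450) + (1/10)(0.7000+0.5700) + (1/10)(0.8320+0.7000) + (1/10)(1.0000+0.8320)
  = 0.0016 + 0.0068 + 0.0171 + 0.0341 + 0.0552 + 0.0775 + 0.1015 + 0.1270 + 0.1532 + 0.1832 = 0.7572
G = 1 − 0.7572 = 0.2428

0.243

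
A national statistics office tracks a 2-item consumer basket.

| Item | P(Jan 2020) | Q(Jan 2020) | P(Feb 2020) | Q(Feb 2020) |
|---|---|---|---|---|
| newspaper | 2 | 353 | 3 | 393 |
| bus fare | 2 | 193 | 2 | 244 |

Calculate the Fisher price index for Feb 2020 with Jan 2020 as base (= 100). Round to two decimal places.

131.58

Laspeyres component (base-period weights):
ΣP(Feb 2020)Q(Jan 2020) = 3×353 + 2×193 = 1059 + 386 = 1445
ΣP(Jan 2020)Q(Jan 2020) = 2×353 + 2×193 = 706 + 386 = 1092
L = 1445 / 1092 × 100 = 132.3260
Paasche component (current-period weights):
ΣP(Feb 2020)Q(Feb 2020) = 3×393 + 2×244 = 1179 + 488 = 1667
ΣP(Jan 2020)Q(Feb 2020) = 2×393 + 2×244 = 786 + 488 = 1274
P = 1667 / 1274 × 100 = 130.8477
Fisher = √(L × P) = √(132.3260 × 130.8477) = 131.5848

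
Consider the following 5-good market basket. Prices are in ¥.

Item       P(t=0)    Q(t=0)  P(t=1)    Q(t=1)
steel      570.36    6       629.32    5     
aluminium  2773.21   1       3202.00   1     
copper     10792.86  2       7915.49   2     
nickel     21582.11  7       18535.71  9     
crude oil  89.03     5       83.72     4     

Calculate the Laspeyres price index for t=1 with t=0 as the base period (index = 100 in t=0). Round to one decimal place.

Laspeyres price index uses base-period quantities as weights.
ΣP(t=1)·Q(t=0) = 629.32×6 + 3202.00×1 + 7915.49×2 + 18535.71×7 + 83.72×5 = 3775.92 + 3202 + 15830.98 + 129749.97 + 418.6 = 152977.47
ΣP(t=0)·Q(t=0) = 570.36×6 + 2773.21×1 + 10792.86×2 + 21582.11×7 + 89.03×5 = 3422.16 + 2773.21 + 21585.72 + 151074.77 + 445.15 = 179301.01
Index = 152977.47 / 179301.01 × 100 = 85.3188

85.3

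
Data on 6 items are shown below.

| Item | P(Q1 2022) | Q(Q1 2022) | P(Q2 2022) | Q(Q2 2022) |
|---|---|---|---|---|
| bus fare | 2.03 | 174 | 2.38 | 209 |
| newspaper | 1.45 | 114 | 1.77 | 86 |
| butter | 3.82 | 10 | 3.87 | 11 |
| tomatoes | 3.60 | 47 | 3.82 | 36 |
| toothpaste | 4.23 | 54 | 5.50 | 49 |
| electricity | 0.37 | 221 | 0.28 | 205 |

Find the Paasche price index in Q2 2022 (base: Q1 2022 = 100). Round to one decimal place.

Paasche price index uses current-period quantities as weights.
ΣP(Q2 2022)·Q(Q2 2022) = 2.38×209 + 1.77×86 + 3.87×11 + 3.82×36 + 5.50×49 + 0.28×205 = 497.42 + 152.22 + 42.57 + 137.52 + 269.5 + 57.4 = 1156.63
ΣP(Q1 2022)·Q(Q2 2022) = 2.03×209 + 1.45×86 + 3.82×11 + 3.60×36 + 4.23×49 + 0.37×205 = 424.27 + 124.7 + 42.02 + 129.6 + 207.27 + 75.85 = 1003.71
Index = 1156.63 / 1003.71 × 100 = 115.2355

115.2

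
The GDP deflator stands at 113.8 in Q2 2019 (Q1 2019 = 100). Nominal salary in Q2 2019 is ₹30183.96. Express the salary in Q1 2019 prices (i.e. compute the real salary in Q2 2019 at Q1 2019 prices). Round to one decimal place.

Real = Nominal ÷ (Index/100) = 30183.96 ÷ (113.8/100)
     = 30183.96 ÷ 1.138 = 26523.6907

26523.7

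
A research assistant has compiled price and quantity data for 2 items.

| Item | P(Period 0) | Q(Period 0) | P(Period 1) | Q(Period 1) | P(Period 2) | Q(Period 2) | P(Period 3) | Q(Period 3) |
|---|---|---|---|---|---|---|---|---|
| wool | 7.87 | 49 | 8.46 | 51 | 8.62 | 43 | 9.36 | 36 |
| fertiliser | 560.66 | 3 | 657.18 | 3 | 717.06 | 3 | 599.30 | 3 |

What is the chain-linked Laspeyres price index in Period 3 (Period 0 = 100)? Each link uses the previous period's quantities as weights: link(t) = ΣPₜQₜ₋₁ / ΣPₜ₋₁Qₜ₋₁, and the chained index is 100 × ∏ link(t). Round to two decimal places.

108.56

Link Period 0→Period 1:
ΣP(Period 1)Q(Period 0) = 8.46×49 + 657.18×3 = 414.54 + 1971.54 = 2386.08
ΣP(Period 0)Q(Period 0) = 7.87×49 + 560.66×3 = 385.63 + 1681.98 = 2067.61
link = 2386.08/2067.61 = 1.154028
Link Period 1→Period 2:
ΣP(Period 2)Q(Period 1) = 8.62×51 + 717.06×3 = 439.62 + 2151.18 = 2590.8
ΣP(Period 1)Q(Period 1) = 8.46×51 + 657.18×3 = 431.46 + 1971.54 = 2403
link = 2590.8/2403 = 1.078152
Link Period 2→Period 3:
ΣP(Period 3)Q(Period 2) = 9.36×43 + 599.30×3 = 402.48 + 1797.9 = 2200.38
ΣP(Period 2)Q(Period 2) = 8.62×43 + 717.06×3 = 370.66 + 2151.18 = 2521.84
link = 2200.38/2521.84 = 0.872530
Chained index = 100 × 1.154028 × 1.078152 × 0.872530 = 108.5617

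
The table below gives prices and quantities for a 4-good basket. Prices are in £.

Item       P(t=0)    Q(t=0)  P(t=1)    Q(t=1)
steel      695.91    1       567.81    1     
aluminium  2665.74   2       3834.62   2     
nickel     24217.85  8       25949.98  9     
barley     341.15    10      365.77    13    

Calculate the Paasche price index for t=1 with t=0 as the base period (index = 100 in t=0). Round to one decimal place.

Paasche price index uses current-period quantities as weights.
ΣP(t=1)·Q(t=1) = 567.81×1 + 3834.62×2 + 25949.98×9 + 365.77×13 = 567.81 + 7669.24 + 233549.82 + 4755.01 = 246541.88
ΣP(t=0)·Q(t=1) = 695.91×1 + 2665.74×2 + 24217.85×9 + 341.15×13 = 695.91 + 5331.48 + 217960.65 + 4434.95 = 228422.99
Index = 246541.88 / 228422.99 × 100 = 107.9322

107.9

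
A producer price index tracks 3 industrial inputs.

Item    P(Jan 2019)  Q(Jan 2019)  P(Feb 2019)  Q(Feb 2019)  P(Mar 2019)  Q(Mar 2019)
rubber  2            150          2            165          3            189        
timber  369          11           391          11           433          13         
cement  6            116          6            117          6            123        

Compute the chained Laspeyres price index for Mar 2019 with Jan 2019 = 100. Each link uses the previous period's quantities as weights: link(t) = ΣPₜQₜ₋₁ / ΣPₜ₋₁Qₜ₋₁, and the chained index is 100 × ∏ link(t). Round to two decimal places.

Link Jan 2019→Feb 2019:
ΣP(Feb 2019)Q(Jan 2019) = 2×150 + 391×11 + 6×116 = 300 + 4301 + 696 = 5297
ΣP(Jan 2019)Q(Jan 2019) = 2×150 + 369×11 + 6×116 = 300 + 4059 + 696 = 5055
link = 5297/5055 = 1.047873
Link Feb 2019→Mar 2019:
ΣP(Mar 2019)Q(Feb 2019) = 3×165 + 433×11 + 6×117 = 495 + 4763 + 702 = 5960
ΣP(Feb 2019)Q(Feb 2019) = 2×165 + 391×11 + 6×117 = 330 + 4301 + 702 = 5333
link = 5960/5333 = 1.117570
Chained index = 100 × 1.047873 × 1.117570 = 117.1072

117.11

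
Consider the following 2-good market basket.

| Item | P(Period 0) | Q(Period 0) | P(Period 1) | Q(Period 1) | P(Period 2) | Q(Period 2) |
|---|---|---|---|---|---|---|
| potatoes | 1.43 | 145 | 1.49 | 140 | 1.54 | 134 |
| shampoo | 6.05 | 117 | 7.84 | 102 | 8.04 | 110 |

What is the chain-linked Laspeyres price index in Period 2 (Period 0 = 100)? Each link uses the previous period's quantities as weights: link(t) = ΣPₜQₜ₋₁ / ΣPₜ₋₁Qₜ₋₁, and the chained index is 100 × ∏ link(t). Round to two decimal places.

Link Period 0→Period 1:
ΣP(Period 1)Q(Period 0) = 1.49×145 + 7.84×117 = 216.05 + 917.28 = 1133.33
ΣP(Period 0)Q(Period 0) = 1.43×145 + 6.05×117 = 207.35 + 707.85 = 915.2
link = 1133.33/915.2 = 1.238341
Link Period 1→Period 2:
ΣP(Period 2)Q(Period 1) = 1.54×140 + 8.04×102 = 215.6 + 820.08 = 1035.68
ΣP(Period 1)Q(Period 1) = 1.49×140 + 7.84×102 = 208.6 + 799.68 = 1008.28
link = 1035.68/1008.28 = 1.027175
Chained index = 100 × 1.238341 × 1.027175 = 127.1993

127.20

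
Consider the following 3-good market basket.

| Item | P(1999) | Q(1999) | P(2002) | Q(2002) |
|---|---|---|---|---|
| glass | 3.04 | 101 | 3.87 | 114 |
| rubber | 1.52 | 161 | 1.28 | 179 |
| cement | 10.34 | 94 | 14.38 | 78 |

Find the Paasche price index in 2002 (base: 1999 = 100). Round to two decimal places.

Paasche price index uses current-period quantities as weights.
ΣP(2002)·Q(2002) = 3.87×114 + 1.28×179 + 14.38×78 = 441.18 + 229.12 + 1121.64 = 1791.94
ΣP(1999)·Q(2002) = 3.04×114 + 1.52×179 + 10.34×78 = 346.56 + 272.08 + 806.52 = 1425.16
Index = 1791.94 / 1425.16 × 100 = 125.7361

125.74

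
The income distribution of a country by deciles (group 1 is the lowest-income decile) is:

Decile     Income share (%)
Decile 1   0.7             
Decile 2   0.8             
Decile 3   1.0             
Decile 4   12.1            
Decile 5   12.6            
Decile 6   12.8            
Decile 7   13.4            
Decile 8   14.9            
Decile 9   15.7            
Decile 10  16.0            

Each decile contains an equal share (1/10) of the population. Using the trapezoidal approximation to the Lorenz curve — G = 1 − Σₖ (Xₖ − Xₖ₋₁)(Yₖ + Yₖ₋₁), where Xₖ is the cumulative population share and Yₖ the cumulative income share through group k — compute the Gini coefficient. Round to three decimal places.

Cumulative income shares Yₖ: 0.0070, 0.0150, 0.0250, 0.1460, 0.2720, 0.4000, 0.5340, 0.6830, 0.8400, 1.0000
Σ (Xₖ−Xₖ₋₁)(Yₖ+Yₖ₋₁) = (1/10)(0.0070+0.0000) + (1/10)(0.0150+0.0070) + (1/10)(0.0250+0.0150) + (1/10)(0.1460+0.0250) + (1/10)(0.2720+0.1460) + (1/10)(0.4000+0.2720) + (1/10)(0.5340+0.4000) + (1/10)(0.6830+0.5340) + (1/10)(0.8400+0.6830) + (1/10)(1.0000+0.8400)
  = 0.0007 + 0.0022 + 0.0040 + 0.0171 + 0.0418 + 0.0672 + 0.0934 + 0.1217 + 0.1523 + 0.1840 = 0.6844
G = 1 − 0.6844 = 0.3156

0.316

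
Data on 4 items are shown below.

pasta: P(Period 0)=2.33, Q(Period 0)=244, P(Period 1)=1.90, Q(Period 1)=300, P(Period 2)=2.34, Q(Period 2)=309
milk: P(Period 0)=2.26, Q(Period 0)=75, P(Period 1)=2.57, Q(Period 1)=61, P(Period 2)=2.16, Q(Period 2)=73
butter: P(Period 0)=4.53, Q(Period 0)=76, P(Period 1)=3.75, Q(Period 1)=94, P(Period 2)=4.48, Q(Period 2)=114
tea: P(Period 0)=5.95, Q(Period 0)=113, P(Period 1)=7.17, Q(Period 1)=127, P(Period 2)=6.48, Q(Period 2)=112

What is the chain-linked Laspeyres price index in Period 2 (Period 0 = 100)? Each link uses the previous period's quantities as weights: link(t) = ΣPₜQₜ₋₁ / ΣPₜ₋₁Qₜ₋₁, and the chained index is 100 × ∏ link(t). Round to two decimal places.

104.24

Link Period 0→Period 1:
ΣP(Period 1)Q(Period 0) = 1.90×244 + 2.57×75 + 3.75×76 + 7.17×113 = 463.6 + 192.75 + 285 + 810.21 = 1751.56
ΣP(Period 0)Q(Period 0) = 2.33×244 + 2.26×75 + 4.53×76 + 5.95×113 = 568.52 + 169.5 + 344.28 + 672.35 = 1754.65
link = 1751.56/1754.65 = 0.998239
Link Period 1→Period 2:
ΣP(Period 2)Q(Period 1) = 2.34×300 + 2.16×61 + 4.48×94 + 6.48×127 = 702 + 131.76 + 421.12 + 822.96 = 2077.84
ΣP(Period 1)Q(Period 1) = 1.90×300 + 2.57×61 + 3.75×94 + 7.17×127 = 570 + 156.77 + 352.5 + 910.59 = 1989.86
link = 2077.84/1989.86 = 1.044214
Chained index = 100 × 0.998239 × 1.044214 = 104.2375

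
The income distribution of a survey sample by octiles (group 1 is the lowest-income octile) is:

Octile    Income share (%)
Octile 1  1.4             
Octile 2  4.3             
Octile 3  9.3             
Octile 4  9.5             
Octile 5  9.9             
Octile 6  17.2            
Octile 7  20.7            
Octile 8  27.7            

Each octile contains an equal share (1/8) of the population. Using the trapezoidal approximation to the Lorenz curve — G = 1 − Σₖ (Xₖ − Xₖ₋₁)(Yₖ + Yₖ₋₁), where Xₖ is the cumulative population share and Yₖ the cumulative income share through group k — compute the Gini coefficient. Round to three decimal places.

Cumulative income shares Yₖ: 0.0140, 0.0570, 0.1500, 0.2450, 0.3440, 0.5160, 0.7230, 1.0000
Σ (Xₖ−Xₖ₋₁)(Yₖ+Yₖ₋₁) = (1/8)(0.0140+0.0000) + (1/8)(0.0570+0.0140) + (1/8)(0.1500+0.0570) + (1/8)(0.2450+0.1500) + (1/8)(0.3440+0.2450) + (1/8)(0.5160+0.3440) + (1/8)(0.7230+0.5160) + (1/8)(1.0000+0.7230)
  = 0.0017 + 0.0089 + 0.0259 + 0.0494 + 0.0736 + 0.1075 + 0.1549 + 0.2154 = 0.6372
G = 1 − 0.6372 = 0.3628

0.363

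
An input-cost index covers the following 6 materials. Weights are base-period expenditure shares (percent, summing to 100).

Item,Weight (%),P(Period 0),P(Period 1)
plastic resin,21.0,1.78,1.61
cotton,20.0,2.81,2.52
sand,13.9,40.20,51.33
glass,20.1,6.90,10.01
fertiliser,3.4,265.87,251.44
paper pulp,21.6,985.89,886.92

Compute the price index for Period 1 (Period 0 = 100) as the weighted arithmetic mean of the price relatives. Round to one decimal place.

plastic resin: 21.0 × (1.61/1.78) = 21.0 × 0.904494 = 18.9944
cotton: 20.0 × (2.52/2.81) = 20.0 × 0.896797 = 17.9359
sand: 13.9 × (51.33/40.20) = 13.9 × 1.276866 = 17.7484
glass: 20.1 × (10.01/6.90) = 20.1 × 1.450725 = 29.1596
fertiliser: 3.4 × (251.44/265.87) = 3.4 × 0.945725 = 3.2155
paper pulp: 21.6 × (886.92/985.89) = 21.6 × 0.899614 = 19.4317
Index = Σ wᵢ·(p₁ᵢ/p₀ᵢ) = 18.9944 + 17.9359 + 17.7484 + 29.1596 + 3.2155 + 19.4317 = 106.4854

106.5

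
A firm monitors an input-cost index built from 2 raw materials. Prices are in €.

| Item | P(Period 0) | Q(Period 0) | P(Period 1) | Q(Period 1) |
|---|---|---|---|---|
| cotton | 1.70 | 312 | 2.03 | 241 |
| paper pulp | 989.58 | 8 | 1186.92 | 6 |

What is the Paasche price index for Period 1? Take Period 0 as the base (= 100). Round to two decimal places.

119.91

Paasche price index uses current-period quantities as weights.
ΣP(Period 1)·Q(Period 1) = 2.03×241 + 1186.92×6 = 489.23 + 7121.52 = 7610.75
ΣP(Period 0)·Q(Period 1) = 1.70×241 + 989.58×6 = 409.7 + 5937.48 = 6347.18
Index = 7610.75 / 6347.18 × 100 = 119.9076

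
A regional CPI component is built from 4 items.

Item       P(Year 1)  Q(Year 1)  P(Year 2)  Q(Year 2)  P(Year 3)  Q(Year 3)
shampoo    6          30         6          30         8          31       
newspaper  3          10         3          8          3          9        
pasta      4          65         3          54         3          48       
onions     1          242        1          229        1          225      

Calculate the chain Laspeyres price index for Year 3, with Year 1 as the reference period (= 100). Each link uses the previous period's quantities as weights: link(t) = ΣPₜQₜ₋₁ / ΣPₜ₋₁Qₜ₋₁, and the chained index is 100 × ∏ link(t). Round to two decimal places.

Link Year 1→Year 2:
ΣP(Year 2)Q(Year 1) = 6×30 + 3×10 + 3×65 + 1×242 = 180 + 30 + 195 + 242 = 647
ΣP(Year 1)Q(Year 1) = 6×30 + 3×10 + 4×65 + 1×242 = 180 + 30 + 260 + 242 = 712
link = 647/712 = 0.908708
Link Year 2→Year 3:
ΣP(Year 3)Q(Year 2) = 8×30 + 3×8 + 3×54 + 1×229 = 240 + 24 + 162 + 229 = 655
ΣP(Year 2)Q(Year 2) = 6×30 + 3×8 + 3×54 + 1×229 = 180 + 24 + 162 + 229 = 595
link = 655/595 = 1.100840
Chained index = 100 × 0.908708 × 1.100840 = 100.0342

100.03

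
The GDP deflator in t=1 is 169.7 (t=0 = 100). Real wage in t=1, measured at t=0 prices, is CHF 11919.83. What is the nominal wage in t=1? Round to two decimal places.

20227.95

Nominal = Real × (Index/100) = 11919.83 × (169.7/100)
        = 11919.83 × 1.697 = 20227.9515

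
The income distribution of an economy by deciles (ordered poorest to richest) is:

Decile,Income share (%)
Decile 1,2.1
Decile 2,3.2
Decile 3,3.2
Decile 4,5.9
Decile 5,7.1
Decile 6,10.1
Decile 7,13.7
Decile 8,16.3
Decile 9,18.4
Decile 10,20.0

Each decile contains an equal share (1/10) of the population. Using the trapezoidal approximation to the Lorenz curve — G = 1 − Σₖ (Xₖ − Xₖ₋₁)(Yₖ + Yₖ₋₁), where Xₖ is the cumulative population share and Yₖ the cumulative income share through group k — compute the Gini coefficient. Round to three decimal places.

Cumulative income shares Yₖ: 0.0210, 0.0530, 0.0850, 0.1440, 0.2150, 0.3160, 0.4530, 0.6160, 0.8000, 1.0000
Σ (Xₖ−Xₖ₋₁)(Yₖ+Yₖ₋₁) = (1/10)(0.0210+0.0000) + (1/10)(0.0530+0.0210) + (1/10)(0.0850+0.0530) + (1/10)(0.1440+0.0850) + (1/10)(0.2150+0.1440) + (1/10)(0.3160+0.2150) + (1/10)(0.4530+0.3160) + (1/10)(0.6160+0.4530) + (1/10)(0.8000+0.6160) + (1/10)(1.0000+0.8000)
  = 0.0021 + 0.0074 + 0.0138 + 0.0229 + 0.0359 + 0.0531 + 0.0769 + 0.1069 + 0.1416 + 0.1800 = 0.6406
G = 1 − 0.6406 = 0.3594

0.359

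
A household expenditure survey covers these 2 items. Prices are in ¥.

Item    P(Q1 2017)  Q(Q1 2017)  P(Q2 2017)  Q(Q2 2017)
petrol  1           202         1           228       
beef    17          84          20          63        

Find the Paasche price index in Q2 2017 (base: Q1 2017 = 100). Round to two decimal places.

114.55

Paasche price index uses current-period quantities as weights.
ΣP(Q2 2017)·Q(Q2 2017) = 1×228 + 20×63 = 228 + 1260 = 1488
ΣP(Q1 2017)·Q(Q2 2017) = 1×228 + 17×63 = 228 + 1071 = 1299
Index = 1488 / 1299 × 100 = 114.5497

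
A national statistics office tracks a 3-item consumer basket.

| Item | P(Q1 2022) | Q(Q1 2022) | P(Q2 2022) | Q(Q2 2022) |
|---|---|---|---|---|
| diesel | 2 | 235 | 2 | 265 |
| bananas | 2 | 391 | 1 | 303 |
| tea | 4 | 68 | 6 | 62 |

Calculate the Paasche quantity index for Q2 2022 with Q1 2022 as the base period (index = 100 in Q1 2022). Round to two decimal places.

94.96

Paasche quantity index uses current-period prices as weights.
ΣP(Q2 2022)·Q(Q2 2022) = 2×265 + 1×303 + 6×62 = 530 + 303 + 372 = 1205
ΣP(Q2 2022)·Q(Q1 2022) = 2×235 + 1×391 + 6×68 = 470 + 391 + 408 = 1269
Index = 1205 / 1269 × 100 = 94.9567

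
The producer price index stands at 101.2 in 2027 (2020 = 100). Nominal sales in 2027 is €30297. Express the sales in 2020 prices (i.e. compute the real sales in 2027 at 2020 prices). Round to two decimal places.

29937.75

Real = Nominal ÷ (Index/100) = 30297 ÷ (101.2/100)
     = 30297 ÷ 1.012 = 29937.7470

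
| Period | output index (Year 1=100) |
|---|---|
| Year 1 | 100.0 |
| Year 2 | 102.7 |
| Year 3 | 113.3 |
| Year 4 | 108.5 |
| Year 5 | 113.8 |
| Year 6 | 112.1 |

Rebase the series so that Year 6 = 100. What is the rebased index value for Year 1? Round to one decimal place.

Rebased(Year 1) = 100.0 / 112.1 × 100 = 89.2061

89.2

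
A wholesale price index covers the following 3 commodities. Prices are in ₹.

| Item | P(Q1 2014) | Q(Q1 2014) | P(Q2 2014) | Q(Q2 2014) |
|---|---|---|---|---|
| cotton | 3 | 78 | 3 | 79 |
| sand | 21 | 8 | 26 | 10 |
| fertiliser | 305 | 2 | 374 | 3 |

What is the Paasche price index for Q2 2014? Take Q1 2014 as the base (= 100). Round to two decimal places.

Paasche price index uses current-period quantities as weights.
ΣP(Q2 2014)·Q(Q2 2014) = 3×79 + 26×10 + 374×3 = 237 + 260 + 1122 = 1619
ΣP(Q1 2014)·Q(Q2 2014) = 3×79 + 21×10 + 305×3 = 237 + 210 + 915 = 1362
Index = 1619 / 1362 × 100 = 118.8693

118.87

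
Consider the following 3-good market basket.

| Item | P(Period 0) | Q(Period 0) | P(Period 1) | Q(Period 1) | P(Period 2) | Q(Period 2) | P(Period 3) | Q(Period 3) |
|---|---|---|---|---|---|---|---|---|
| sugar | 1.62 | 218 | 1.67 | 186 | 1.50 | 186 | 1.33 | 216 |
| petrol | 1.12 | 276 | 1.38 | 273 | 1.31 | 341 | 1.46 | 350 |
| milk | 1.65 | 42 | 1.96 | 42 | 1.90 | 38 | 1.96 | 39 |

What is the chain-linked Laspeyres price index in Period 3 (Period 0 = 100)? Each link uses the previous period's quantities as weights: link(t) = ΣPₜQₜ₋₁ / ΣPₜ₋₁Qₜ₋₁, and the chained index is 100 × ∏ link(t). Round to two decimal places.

108.13

Link Period 0→Period 1:
ΣP(Period 1)Q(Period 0) = 1.67×218 + 1.38×276 + 1.96×42 = 364.06 + 380.88 + 82.32 = 827.26
ΣP(Period 0)Q(Period 0) = 1.62×218 + 1.12×276 + 1.65×42 = 353.16 + 309.12 + 69.3 = 731.58
link = 827.26/731.58 = 1.130785
Link Period 1→Period 2:
ΣP(Period 2)Q(Period 1) = 1.50×186 + 1.31×273 + 1.90×42 = 279 + 357.63 + 79.8 = 716.43
ΣP(Period 1)Q(Period 1) = 1.67×186 + 1.38×273 + 1.96×42 = 310.62 + 376.74 + 82.32 = 769.68
link = 716.43/769.68 = 0.930815
Link Period 2→Period 3:
ΣP(Period 3)Q(Period 2) = 1.33×186 + 1.46×341 + 1.96×38 = 247.38 + 497.86 + 74.48 = 819.72
ΣP(Period 2)Q(Period 2) = 1.50×186 + 1.31×341 + 1.90×38 = 279 + 446.71 + 72.2 = 797.91
link = 819.72/797.91 = 1.027334
Chained index = 100 × 1.130785 × 0.930815 × 1.027334 = 108.1323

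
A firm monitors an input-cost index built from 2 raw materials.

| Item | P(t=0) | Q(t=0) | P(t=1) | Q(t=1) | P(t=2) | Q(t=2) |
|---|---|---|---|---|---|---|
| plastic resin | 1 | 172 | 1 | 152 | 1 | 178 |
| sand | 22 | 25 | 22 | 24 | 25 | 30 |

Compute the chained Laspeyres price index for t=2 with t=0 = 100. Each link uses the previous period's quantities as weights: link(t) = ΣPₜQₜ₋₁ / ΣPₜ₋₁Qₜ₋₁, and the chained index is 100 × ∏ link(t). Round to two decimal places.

110.59

Link t=0→t=1:
ΣP(t=1)Q(t=0) = 1×172 + 22×25 = 172 + 550 = 722
ΣP(t=0)Q(t=0) = 1×172 + 22×25 = 172 + 550 = 722
link = 722/722 = 1.000000
Link t=1→t=2:
ΣP(t=2)Q(t=1) = 1×152 + 25×24 = 152 + 600 = 752
ΣP(t=1)Q(t=1) = 1×152 + 22×24 = 152 + 528 = 680
link = 752/680 = 1.105882
Chained index = 100 × 1.000000 × 1.105882 = 110.5882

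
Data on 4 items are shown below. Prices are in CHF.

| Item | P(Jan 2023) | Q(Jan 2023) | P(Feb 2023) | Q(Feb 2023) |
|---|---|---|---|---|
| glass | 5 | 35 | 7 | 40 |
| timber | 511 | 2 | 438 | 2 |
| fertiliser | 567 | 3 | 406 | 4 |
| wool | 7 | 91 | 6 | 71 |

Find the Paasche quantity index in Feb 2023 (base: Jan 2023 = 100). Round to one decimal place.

111.1

Paasche quantity index uses current-period prices as weights.
ΣP(Feb 2023)·Q(Feb 2023) = 7×40 + 438×2 + 406×4 + 6×71 = 280 + 876 + 1624 + 426 = 3206
ΣP(Feb 2023)·Q(Jan 2023) = 7×35 + 438×2 + 406×3 + 6×91 = 245 + 876 + 1218 + 546 = 2885
Index = 3206 / 2885 × 100 = 111.1265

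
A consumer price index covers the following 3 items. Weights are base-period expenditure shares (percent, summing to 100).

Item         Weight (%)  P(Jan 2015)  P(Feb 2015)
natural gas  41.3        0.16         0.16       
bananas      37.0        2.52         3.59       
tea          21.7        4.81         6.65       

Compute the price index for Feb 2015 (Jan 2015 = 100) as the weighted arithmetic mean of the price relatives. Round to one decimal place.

124.0

natural gas: 41.3 × (0.16/0.16) = 41.3 × 1.000000 = 41.3000
bananas: 37.0 × (3.59/2.52) = 37.0 × 1.424603 = 52.7103
tea: 21.7 × (6.65/4.81) = 21.7 × 1.382536 = 30.0010
Index = Σ wᵢ·(p₁ᵢ/p₀ᵢ) = 41.3000 + 52.7103 + 30.0010 = 124.0114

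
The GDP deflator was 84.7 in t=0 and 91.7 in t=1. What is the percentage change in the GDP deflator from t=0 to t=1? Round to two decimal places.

8.26%

Change = (91.7 − 84.7) / 84.7 × 100
       = 7.0 / 84.7 × 100 = 8.2645%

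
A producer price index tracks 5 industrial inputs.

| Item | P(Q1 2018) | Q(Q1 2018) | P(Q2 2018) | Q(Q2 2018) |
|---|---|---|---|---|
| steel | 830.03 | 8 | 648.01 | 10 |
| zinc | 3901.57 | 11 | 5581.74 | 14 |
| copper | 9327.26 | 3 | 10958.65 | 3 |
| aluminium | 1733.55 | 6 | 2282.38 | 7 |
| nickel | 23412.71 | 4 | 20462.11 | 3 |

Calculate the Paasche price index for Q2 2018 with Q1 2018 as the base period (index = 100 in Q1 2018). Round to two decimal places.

Paasche price index uses current-period quantities as weights.
ΣP(Q2 2018)·Q(Q2 2018) = 648.01×10 + 5581.74×14 + 10958.65×3 + 2282.38×7 + 20462.11×3 = 6480.1 + 78144.36 + 32875.95 + 15976.66 + 61386.33 = 194863.4
ΣP(Q1 2018)·Q(Q2 2018) = 830.03×10 + 3901.57×14 + 9327.26×3 + 1733.55×7 + 23412.71×3 = 8300.3 + 54621.98 + 27981.78 + 12134.85 + 70238.13 = 173277.04
Index = 194863.4 / 173277.04 × 100 = 112.4577

112.46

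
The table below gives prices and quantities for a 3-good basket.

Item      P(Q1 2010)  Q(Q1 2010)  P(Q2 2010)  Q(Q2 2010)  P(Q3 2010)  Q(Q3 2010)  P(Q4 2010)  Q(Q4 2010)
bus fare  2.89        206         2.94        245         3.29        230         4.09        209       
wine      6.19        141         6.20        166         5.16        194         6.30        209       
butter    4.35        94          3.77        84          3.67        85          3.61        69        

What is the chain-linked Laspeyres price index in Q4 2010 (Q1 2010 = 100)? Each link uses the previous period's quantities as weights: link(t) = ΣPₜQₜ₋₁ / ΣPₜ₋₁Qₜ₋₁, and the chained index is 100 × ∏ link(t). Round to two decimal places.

Link Q1 2010→Q2 2010:
ΣP(Q2 2010)Q(Q1 2010) = 2.94×206 + 6.20×141 + 3.77×94 = 605.64 + 874.2 + 354.38 = 1834.22
ΣP(Q1 2010)Q(Q1 2010) = 2.89×206 + 6.19×141 + 4.35×94 = 595.34 + 872.79 + 408.9 = 1877.03
link = 1834.22/1877.03 = 0.977193
Link Q2 2010→Q3 2010:
ΣP(Q3 2010)Q(Q2 2010) = 3.29×245 + 5.16×166 + 3.67×84 = 806.05 + 856.56 + 308.28 = 1970.89
ΣP(Q2 2010)Q(Q2 2010) = 2.94×245 + 6.20×166 + 3.77×84 = 720.3 + 1029.2 + 316.68 = 2066.18
link = 1970.89/2066.18 = 0.953881
Link Q3 2010→Q4 2010:
ΣP(Q4 2010)Q(Q3 2010) = 4.09×230 + 6.30×194 + 3.61×85 = 940.7 + 1222.2 + 306.85 = 2469.75
ΣP(Q3 2010)Q(Q3 2010) = 3.29×230 + 5.16×194 + 3.67×85 = 756.7 + 1001.04 + 311.95 = 2069.69
link = 2469.75/2069.69 = 1.193295
Chained index = 100 × 0.977193 × 0.953881 × 1.193295 = 111.2301

111.23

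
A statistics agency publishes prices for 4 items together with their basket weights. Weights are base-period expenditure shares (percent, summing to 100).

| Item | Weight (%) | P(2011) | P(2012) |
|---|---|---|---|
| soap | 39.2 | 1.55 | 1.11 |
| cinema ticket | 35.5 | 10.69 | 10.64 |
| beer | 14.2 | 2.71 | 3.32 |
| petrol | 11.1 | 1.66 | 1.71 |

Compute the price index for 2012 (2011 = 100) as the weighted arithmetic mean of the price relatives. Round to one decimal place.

soap: 39.2 × (1.11/1.55) = 39.2 × 0.716129 = 28.0723
cinema ticket: 35.5 × (10.64/10.69) = 35.5 × 0.995323 = 35.3340
beer: 14.2 × (3.32/2.71) = 14.2 × 1.225092 = 17.3963
petrol: 11.1 × (1.71/1.66) = 11.1 × 1.030120 = 11.4343
Index = Σ wᵢ·(p₁ᵢ/p₀ᵢ) = 28.0723 + 35.3340 + 17.3963 + 11.4343 = 92.2369

92.2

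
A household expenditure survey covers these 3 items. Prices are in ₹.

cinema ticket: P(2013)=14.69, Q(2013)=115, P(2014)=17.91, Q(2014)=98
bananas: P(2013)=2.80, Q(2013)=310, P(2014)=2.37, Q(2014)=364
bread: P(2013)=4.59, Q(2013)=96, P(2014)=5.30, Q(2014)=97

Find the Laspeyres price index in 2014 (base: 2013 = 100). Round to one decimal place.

110.2

Laspeyres price index uses base-period quantities as weights.
ΣP(2014)·Q(2013) = 17.91×115 + 2.37×310 + 5.30×96 = 2059.65 + 734.7 + 508.8 = 3303.15
ΣP(2013)·Q(2013) = 14.69×115 + 2.80×310 + 4.59×96 = 1689.35 + 868 + 440.64 = 2997.99
Index = 3303.15 / 2997.99 × 100 = 110.1788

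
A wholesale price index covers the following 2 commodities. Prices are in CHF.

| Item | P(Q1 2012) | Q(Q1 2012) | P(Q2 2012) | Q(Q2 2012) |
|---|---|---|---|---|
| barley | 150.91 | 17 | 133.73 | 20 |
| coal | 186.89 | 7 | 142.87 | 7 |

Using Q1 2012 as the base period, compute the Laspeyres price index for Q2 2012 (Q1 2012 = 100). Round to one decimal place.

84.5

Laspeyres price index uses base-period quantities as weights.
ΣP(Q2 2012)·Q(Q1 2012) = 133.73×17 + 142.87×7 = 2273.41 + 1000.09 = 3273.5
ΣP(Q1 2012)·Q(Q1 2012) = 150.91×17 + 186.89×7 = 2565.47 + 1308.23 = 3873.7
Index = 3273.5 / 3873.7 × 100 = 84.5058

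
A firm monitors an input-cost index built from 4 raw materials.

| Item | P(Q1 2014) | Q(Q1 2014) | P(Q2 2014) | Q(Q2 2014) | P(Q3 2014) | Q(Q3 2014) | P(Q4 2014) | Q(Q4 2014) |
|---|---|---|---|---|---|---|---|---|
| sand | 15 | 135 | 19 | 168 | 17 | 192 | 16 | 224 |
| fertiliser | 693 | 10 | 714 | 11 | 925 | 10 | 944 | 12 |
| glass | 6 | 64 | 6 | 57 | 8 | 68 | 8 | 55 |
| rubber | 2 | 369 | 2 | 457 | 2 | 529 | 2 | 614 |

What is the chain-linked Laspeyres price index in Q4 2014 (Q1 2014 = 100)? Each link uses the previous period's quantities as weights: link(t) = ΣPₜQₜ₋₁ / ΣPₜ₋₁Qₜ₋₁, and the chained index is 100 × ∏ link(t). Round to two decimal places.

Link Q1 2014→Q2 2014:
ΣP(Q2 2014)Q(Q1 2014) = 19×135 + 714×10 + 6×64 + 2×369 = 2565 + 7140 + 384 + 738 = 10827
ΣP(Q1 2014)Q(Q1 2014) = 15×135 + 693×10 + 6×64 + 2×369 = 2025 + 6930 + 384 + 738 = 10077
link = 10827/10077 = 1.074427
Link Q2 2014→Q3 2014:
ΣP(Q3 2014)Q(Q2 2014) = 17×168 + 925×11 + 8×57 + 2×457 = 2856 + 10175 + 456 + 914 = 14401
ΣP(Q2 2014)Q(Q2 2014) = 19×168 + 714×11 + 6×57 + 2×457 = 3192 + 7854 + 342 + 914 = 12302
link = 14401/12302 = 1.170623
Link Q3 2014→Q4 2014:
ΣP(Q4 2014)Q(Q3 2014) = 16×192 + 944×10 + 8×68 + 2×529 = 3072 + 9440 + 544 + 1058 = 14114
ΣP(Q3 2014)Q(Q3 2014) = 17×192 + 925×10 + 8×68 + 2×529 = 3264 + 9250 + 544 + 1058 = 14116
link = 14114/14116 = 0.999858
Chained index = 100 × 1.074427 × 1.170623 × 0.999858 = 125.7570

125.76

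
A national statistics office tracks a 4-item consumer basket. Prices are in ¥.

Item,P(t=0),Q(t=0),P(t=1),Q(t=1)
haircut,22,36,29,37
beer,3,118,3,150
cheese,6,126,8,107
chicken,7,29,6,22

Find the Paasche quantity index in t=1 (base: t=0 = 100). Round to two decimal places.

97.33

Paasche quantity index uses current-period prices as weights.
ΣP(t=1)·Q(t=1) = 29×37 + 3×150 + 8×107 + 6×22 = 1073 + 450 + 856 + 132 = 2511
ΣP(t=1)·Q(t=0) = 29×36 + 3×118 + 8×126 + 6×29 = 1044 + 354 + 1008 + 174 = 2580
Index = 2511 / 2580 × 100 = 97.3256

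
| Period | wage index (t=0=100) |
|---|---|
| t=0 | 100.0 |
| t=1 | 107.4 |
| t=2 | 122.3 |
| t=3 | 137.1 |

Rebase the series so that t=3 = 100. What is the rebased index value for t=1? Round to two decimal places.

78.34

Rebased(t=1) = 107.4 / 137.1 × 100 = 78.3370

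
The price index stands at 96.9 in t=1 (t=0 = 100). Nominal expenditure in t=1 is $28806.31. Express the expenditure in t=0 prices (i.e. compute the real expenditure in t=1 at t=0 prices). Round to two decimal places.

Real = Nominal ÷ (Index/100) = 28806.31 ÷ (96.9/100)
     = 28806.31 ÷ 0.969 = 29727.8741

29727.87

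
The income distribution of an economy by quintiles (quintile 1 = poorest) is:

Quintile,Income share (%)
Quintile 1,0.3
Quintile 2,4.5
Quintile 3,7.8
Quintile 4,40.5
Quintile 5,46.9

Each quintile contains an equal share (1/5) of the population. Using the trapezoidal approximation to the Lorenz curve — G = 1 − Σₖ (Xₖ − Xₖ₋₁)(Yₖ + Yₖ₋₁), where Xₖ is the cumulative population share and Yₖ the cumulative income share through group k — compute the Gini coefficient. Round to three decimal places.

Cumulative income shares Yₖ: 0.0030, 0.0480, 0.1260, 0.5310, 1.0000
Σ (Xₖ−Xₖ₋₁)(Yₖ+Yₖ₋₁) = (1/5)(0.0030+0.0000) + (1/5)(0.0480+0.0030) + (1/5)(0.1260+0.0480) + (1/5)(0.5310+0.1260) + (1/5)(1.0000+0.5310)
  = 0.0006 + 0.0102 + 0.0348 + 0.1314 + 0.3062 = 0.4832
G = 1 − 0.4832 = 0.5168

0.517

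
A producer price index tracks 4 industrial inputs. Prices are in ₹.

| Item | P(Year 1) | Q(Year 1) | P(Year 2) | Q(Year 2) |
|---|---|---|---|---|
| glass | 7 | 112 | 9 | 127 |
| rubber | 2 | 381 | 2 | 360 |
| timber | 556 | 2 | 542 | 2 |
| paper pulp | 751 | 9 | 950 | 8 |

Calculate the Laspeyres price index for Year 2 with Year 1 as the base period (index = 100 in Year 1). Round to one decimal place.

121.1

Laspeyres price index uses base-period quantities as weights.
ΣP(Year 2)·Q(Year 1) = 9×112 + 2×381 + 542×2 + 950×9 = 1008 + 762 + 1084 + 8550 = 11404
ΣP(Year 1)·Q(Year 1) = 7×112 + 2×381 + 556×2 + 751×9 = 784 + 762 + 1112 + 6759 = 9417
Index = 11404 / 9417 × 100 = 121.1001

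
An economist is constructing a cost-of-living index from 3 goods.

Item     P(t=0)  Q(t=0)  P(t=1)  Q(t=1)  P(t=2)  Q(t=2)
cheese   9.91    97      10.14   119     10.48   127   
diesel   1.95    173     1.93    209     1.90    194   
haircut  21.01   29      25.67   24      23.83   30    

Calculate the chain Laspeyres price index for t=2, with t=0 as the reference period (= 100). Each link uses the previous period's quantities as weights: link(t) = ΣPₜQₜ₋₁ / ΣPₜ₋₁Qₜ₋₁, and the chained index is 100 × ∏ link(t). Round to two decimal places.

Link t=0→t=1:
ΣP(t=1)Q(t=0) = 10.14×97 + 1.93×173 + 25.67×29 = 983.58 + 333.89 + 744.43 = 2061.9
ΣP(t=0)Q(t=0) = 9.91×97 + 1.95×173 + 21.01×29 = 961.27 + 337.35 + 609.29 = 1907.91
link = 2061.9/1907.91 = 1.080711
Link t=1→t=2:
ΣP(t=2)Q(t=1) = 10.48×119 + 1.90×209 + 23.83×24 = 1247.12 + 397.1 + 571.92 = 2216.14
ΣP(t=1)Q(t=1) = 10.14×119 + 1.93×209 + 25.67×24 = 1206.66 + 403.37 + 616.08 = 2226.11
link = 2216.14/2226.11 = 0.995521
Chained index = 100 × 1.080711 × 0.995521 = 107.5871

107.59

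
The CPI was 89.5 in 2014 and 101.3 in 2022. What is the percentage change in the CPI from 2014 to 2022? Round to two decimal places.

13.18%

Change = (101.3 − 89.5) / 89.5 × 100
       = 11.8 / 89.5 × 100 = 13.1844%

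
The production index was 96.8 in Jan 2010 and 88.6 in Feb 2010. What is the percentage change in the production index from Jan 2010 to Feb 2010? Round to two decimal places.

Change = (88.6 − 96.8) / 96.8 × 100
       = -8.2 / 96.8 × 100 = -8.4711%

-8.47%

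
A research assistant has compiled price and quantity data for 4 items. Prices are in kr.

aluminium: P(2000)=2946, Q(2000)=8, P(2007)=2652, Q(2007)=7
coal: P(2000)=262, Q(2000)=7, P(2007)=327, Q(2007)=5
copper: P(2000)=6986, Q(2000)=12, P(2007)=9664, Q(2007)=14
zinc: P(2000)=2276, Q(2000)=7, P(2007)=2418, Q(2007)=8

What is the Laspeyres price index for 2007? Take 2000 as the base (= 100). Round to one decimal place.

Laspeyres price index uses base-period quantities as weights.
ΣP(2007)·Q(2000) = 2652×8 + 327×7 + 9664×12 + 2418×7 = 21216 + 2289 + 115968 + 16926 = 156399
ΣP(2000)·Q(2000) = 2946×8 + 262×7 + 6986×12 + 2276×7 = 23568 + 1834 + 83832 + 15932 = 125166
Index = 156399 / 125166 × 100 = 124.9533

125.0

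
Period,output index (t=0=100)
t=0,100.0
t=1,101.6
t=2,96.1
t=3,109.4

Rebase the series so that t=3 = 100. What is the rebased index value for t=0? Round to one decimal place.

91.4

Rebased(t=0) = 100.0 / 109.4 × 100 = 91.4077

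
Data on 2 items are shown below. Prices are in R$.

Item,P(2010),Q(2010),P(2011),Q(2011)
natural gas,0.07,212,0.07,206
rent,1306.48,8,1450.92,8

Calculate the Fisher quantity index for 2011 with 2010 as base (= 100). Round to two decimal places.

100.00

Laspeyres component (base-period weights):
ΣP(2010)Q(2011) = 0.07×206 + 1306.48×8 = 14.42 + 10451.84 = 10466.26
ΣP(2010)Q(2010) = 0.07×212 + 1306.48×8 = 14.84 + 10451.84 = 10466.68
L = 10466.26 / 10466.68 × 100 = 99.9960
Paasche component (current-period weights):
ΣP(2011)Q(2011) = 0.07×206 + 1450.92×8 = 14.42 + 11607.36 = 11621.78
ΣP(2011)Q(2010) = 0.07×212 + 1450.92×8 = 14.84 + 11607.36 = 11622.2
P = 11621.78 / 11622.2 × 100 = 99.9964
Fisher = √(L × P) = √(99.9960 × 99.9964) = 99.9962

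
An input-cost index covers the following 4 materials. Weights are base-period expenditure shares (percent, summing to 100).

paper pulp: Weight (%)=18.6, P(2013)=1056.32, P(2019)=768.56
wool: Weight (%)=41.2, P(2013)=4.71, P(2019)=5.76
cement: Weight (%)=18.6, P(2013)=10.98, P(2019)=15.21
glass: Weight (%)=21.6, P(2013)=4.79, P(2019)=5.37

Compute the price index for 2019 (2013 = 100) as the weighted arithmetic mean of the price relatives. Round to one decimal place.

113.9

paper pulp: 18.6 × (768.56/1056.32) = 18.6 × 0.727583 = 13.5330
wool: 41.2 × (5.76/4.71) = 41.2 × 1.222930 = 50.3847
cement: 18.6 × (15.21/10.98) = 18.6 × 1.385246 = 25.7656
glass: 21.6 × (5.37/4.79) = 21.6 × 1.121086 = 24.2154
Index = Σ wᵢ·(p₁ᵢ/p₀ᵢ) = 13.5330 + 50.3847 + 25.7656 + 24.2154 = 113.8988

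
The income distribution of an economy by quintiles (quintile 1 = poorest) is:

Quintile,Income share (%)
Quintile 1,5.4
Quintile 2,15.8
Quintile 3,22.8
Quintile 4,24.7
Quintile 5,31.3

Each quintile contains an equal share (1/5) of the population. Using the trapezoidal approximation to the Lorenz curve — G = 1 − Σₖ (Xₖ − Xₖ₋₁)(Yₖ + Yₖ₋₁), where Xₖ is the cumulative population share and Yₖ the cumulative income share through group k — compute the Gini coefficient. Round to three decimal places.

Cumulative income shares Yₖ: 0.0540, 0.2120, 0.4400, 0.6870, 1.0000
Σ (Xₖ−Xₖ₋₁)(Yₖ+Yₖ₋₁) = (1/5)(0.0540+0.0000) + (1/5)(0.2120+0.0540) + (1/5)(0.4400+0.2120) + (1/5)(0.6870+0.4400) + (1/5)(1.0000+0.6870)
  = 0.0108 + 0.0532 + 0.1304 + 0.2254 + 0.3374 = 0.7572
G = 1 − 0.7572 = 0.2428

0.243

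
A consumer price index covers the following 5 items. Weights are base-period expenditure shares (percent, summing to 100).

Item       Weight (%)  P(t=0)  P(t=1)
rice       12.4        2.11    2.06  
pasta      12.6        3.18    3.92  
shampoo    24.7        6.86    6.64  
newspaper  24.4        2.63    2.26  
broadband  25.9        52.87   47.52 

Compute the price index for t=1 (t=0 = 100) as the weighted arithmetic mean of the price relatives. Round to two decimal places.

rice: 12.4 × (2.06/2.11) = 12.4 × 0.976303 = 12.1062
pasta: 12.6 × (3.92/3.18) = 12.6 × 1.232704 = 15.5321
shampoo: 24.7 × (6.64/6.86) = 24.7 × 0.967930 = 23.9079
newspaper: 24.4 × (2.26/2.63) = 24.4 × 0.859316 = 20.9673
broadband: 25.9 × (47.52/52.87) = 25.9 × 0.898808 = 23.2791
Index = Σ wᵢ·(p₁ᵢ/p₀ᵢ) = 12.1062 + 15.5321 + 23.9079 + 20.9673 + 23.2791 = 95.7925

95.79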